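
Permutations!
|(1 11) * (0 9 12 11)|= |(0 9 12 11 1)|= 5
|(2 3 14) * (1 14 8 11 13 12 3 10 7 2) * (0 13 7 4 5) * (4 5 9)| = 10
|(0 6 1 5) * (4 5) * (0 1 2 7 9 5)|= 8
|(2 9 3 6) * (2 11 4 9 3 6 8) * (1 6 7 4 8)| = |(1 6 11 8 2 3)(4 9 7)| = 6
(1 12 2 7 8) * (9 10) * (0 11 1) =(0 11 1 12 2 7 8)(9 10) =[11, 12, 7, 3, 4, 5, 6, 8, 0, 10, 9, 1, 2]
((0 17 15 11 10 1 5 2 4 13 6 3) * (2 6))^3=(0 11 5)(1 3 15)(6 17 10)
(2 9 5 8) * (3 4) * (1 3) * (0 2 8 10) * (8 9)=[2, 3, 8, 4, 1, 10, 6, 7, 9, 5, 0]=(0 2 8 9 5 10)(1 3 4)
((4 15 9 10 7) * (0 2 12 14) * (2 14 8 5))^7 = (0 14)(2 5 8 12)(4 9 7 15 10)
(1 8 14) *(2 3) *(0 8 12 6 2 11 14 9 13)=(0 8 9 13)(1 12 6 2 3 11 14)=[8, 12, 3, 11, 4, 5, 2, 7, 9, 13, 10, 14, 6, 0, 1]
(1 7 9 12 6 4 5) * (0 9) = (0 9 12 6 4 5 1 7) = [9, 7, 2, 3, 5, 1, 4, 0, 8, 12, 10, 11, 6]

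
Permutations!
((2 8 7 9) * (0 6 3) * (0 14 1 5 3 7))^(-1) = (0 8 2 9 7 6)(1 14 3 5)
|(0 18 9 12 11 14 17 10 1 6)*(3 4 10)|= |(0 18 9 12 11 14 17 3 4 10 1 6)|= 12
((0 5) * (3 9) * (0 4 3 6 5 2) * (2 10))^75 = (10)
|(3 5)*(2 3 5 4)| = 3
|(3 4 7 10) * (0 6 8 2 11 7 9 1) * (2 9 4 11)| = 20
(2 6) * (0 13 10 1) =(0 13 10 1)(2 6) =[13, 0, 6, 3, 4, 5, 2, 7, 8, 9, 1, 11, 12, 10]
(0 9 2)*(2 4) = (0 9 4 2) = [9, 1, 0, 3, 2, 5, 6, 7, 8, 4]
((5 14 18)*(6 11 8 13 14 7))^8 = (18)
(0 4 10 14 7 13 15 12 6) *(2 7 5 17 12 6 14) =[4, 1, 7, 3, 10, 17, 0, 13, 8, 9, 2, 11, 14, 15, 5, 6, 16, 12] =(0 4 10 2 7 13 15 6)(5 17 12 14)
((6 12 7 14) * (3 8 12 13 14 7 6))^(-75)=(3 6)(8 13)(12 14)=((3 8 12 6 13 14))^(-75)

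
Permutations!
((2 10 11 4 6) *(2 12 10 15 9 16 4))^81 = ((2 15 9 16 4 6 12 10 11))^81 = (16)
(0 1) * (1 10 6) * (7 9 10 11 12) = [11, 0, 2, 3, 4, 5, 1, 9, 8, 10, 6, 12, 7] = (0 11 12 7 9 10 6 1)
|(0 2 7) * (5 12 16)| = 3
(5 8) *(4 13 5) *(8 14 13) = [0, 1, 2, 3, 8, 14, 6, 7, 4, 9, 10, 11, 12, 5, 13] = (4 8)(5 14 13)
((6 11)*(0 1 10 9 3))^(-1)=(0 3 9 10 1)(6 11)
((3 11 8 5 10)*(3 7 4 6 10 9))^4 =((3 11 8 5 9)(4 6 10 7))^4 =(3 9 5 8 11)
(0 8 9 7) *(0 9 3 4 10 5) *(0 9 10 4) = (0 8 3)(5 9 7 10) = [8, 1, 2, 0, 4, 9, 6, 10, 3, 7, 5]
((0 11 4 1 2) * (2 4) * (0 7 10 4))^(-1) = (0 1 4 10 7 2 11)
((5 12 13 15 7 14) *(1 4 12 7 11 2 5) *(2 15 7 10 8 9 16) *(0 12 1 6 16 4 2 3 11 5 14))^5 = (0 12 13 7)(1 3 8 14 15 4 16 10 2 11 9 6 5)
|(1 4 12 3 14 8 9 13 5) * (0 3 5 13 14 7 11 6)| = |(0 3 7 11 6)(1 4 12 5)(8 9 14)| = 60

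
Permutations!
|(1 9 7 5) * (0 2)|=4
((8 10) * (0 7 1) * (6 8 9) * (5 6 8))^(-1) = ((0 7 1)(5 6)(8 10 9))^(-1) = (0 1 7)(5 6)(8 9 10)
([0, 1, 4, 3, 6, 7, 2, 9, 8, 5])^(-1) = [0, 1, 6, 3, 2, 9, 4, 5, 8, 7]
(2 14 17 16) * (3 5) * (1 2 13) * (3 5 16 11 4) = [0, 2, 14, 16, 3, 5, 6, 7, 8, 9, 10, 4, 12, 1, 17, 15, 13, 11] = (1 2 14 17 11 4 3 16 13)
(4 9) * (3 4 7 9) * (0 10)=(0 10)(3 4)(7 9)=[10, 1, 2, 4, 3, 5, 6, 9, 8, 7, 0]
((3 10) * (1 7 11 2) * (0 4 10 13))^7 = (0 10 13 4 3)(1 2 11 7)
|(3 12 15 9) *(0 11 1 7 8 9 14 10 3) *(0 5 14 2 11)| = |(1 7 8 9 5 14 10 3 12 15 2 11)| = 12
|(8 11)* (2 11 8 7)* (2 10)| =|(2 11 7 10)| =4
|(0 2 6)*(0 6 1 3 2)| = 3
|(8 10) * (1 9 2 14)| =4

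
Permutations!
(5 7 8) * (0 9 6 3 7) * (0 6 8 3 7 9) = (3 9 8 5 6 7) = [0, 1, 2, 9, 4, 6, 7, 3, 5, 8]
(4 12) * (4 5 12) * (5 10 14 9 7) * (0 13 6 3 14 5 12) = (0 13 6 3 14 9 7 12 10 5) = [13, 1, 2, 14, 4, 0, 3, 12, 8, 7, 5, 11, 10, 6, 9]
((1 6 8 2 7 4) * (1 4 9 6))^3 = ((2 7 9 6 8))^3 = (2 6 7 8 9)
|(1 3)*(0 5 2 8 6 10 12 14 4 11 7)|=22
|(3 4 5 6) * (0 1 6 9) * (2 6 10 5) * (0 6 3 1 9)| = |(0 9 6 1 10 5)(2 3 4)| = 6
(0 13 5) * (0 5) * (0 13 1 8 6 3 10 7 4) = (13)(0 1 8 6 3 10 7 4) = [1, 8, 2, 10, 0, 5, 3, 4, 6, 9, 7, 11, 12, 13]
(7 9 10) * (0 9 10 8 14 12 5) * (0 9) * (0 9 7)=(0 9 8 14 12 5 7 10)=[9, 1, 2, 3, 4, 7, 6, 10, 14, 8, 0, 11, 5, 13, 12]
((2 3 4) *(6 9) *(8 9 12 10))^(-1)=(2 4 3)(6 9 8 10 12)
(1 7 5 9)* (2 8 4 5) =(1 7 2 8 4 5 9) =[0, 7, 8, 3, 5, 9, 6, 2, 4, 1]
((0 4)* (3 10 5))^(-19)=((0 4)(3 10 5))^(-19)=(0 4)(3 5 10)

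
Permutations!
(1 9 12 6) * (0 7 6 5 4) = (0 7 6 1 9 12 5 4) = [7, 9, 2, 3, 0, 4, 1, 6, 8, 12, 10, 11, 5]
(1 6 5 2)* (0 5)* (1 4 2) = (0 5 1 6)(2 4) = [5, 6, 4, 3, 2, 1, 0]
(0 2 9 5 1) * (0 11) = (0 2 9 5 1 11) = [2, 11, 9, 3, 4, 1, 6, 7, 8, 5, 10, 0]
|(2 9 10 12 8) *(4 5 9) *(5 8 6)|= 15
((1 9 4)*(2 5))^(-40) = ((1 9 4)(2 5))^(-40) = (1 4 9)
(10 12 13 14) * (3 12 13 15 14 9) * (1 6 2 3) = [0, 6, 3, 12, 4, 5, 2, 7, 8, 1, 13, 11, 15, 9, 10, 14] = (1 6 2 3 12 15 14 10 13 9)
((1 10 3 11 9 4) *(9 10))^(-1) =(1 4 9)(3 10 11)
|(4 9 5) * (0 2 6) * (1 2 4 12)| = |(0 4 9 5 12 1 2 6)| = 8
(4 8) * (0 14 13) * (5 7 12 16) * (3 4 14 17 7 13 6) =(0 17 7 12 16 5 13)(3 4 8 14 6) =[17, 1, 2, 4, 8, 13, 3, 12, 14, 9, 10, 11, 16, 0, 6, 15, 5, 7]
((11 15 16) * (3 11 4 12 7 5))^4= (3 4)(5 16)(7 15)(11 12)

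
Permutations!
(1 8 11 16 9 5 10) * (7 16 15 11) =(1 8 7 16 9 5 10)(11 15) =[0, 8, 2, 3, 4, 10, 6, 16, 7, 5, 1, 15, 12, 13, 14, 11, 9]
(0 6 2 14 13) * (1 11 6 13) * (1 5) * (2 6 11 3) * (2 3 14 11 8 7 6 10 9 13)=(0 2 11 8 7 6 10 9 13)(1 14 5)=[2, 14, 11, 3, 4, 1, 10, 6, 7, 13, 9, 8, 12, 0, 5]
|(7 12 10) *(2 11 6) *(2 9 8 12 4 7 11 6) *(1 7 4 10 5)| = 10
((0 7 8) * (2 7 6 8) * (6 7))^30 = (8)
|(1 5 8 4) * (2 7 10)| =|(1 5 8 4)(2 7 10)| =12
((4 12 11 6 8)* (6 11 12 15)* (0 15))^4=(0 4 8 6 15)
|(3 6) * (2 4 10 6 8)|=|(2 4 10 6 3 8)|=6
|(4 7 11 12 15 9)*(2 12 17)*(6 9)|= |(2 12 15 6 9 4 7 11 17)|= 9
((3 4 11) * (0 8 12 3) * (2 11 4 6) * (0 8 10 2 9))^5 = (0 12 10 3 2 6 11 9 8)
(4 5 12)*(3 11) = (3 11)(4 5 12) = [0, 1, 2, 11, 5, 12, 6, 7, 8, 9, 10, 3, 4]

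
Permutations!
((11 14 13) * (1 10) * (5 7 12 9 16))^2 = ((1 10)(5 7 12 9 16)(11 14 13))^2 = (5 12 16 7 9)(11 13 14)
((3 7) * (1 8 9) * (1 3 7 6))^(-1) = (1 6 3 9 8) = ((1 8 9 3 6))^(-1)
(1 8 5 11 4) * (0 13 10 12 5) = (0 13 10 12 5 11 4 1 8) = [13, 8, 2, 3, 1, 11, 6, 7, 0, 9, 12, 4, 5, 10]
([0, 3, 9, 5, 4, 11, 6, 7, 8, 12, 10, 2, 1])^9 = (1 5 2 12 3 11 9)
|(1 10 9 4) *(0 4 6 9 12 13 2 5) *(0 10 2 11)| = 18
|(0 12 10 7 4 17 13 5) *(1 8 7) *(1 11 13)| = 30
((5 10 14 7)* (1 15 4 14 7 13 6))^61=(1 15 4 14 13 6)(5 10 7)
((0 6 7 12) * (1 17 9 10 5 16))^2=((0 6 7 12)(1 17 9 10 5 16))^2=(0 7)(1 9 5)(6 12)(10 16 17)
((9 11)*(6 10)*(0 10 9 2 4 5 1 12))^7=((0 10 6 9 11 2 4 5 1 12))^7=(0 5 11 10 1 2 6 12 4 9)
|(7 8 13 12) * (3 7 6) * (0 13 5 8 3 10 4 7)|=|(0 13 12 6 10 4 7 3)(5 8)|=8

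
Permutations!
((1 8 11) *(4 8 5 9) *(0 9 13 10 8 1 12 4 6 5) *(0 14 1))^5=((0 9 6 5 13 10 8 11 12 4)(1 14))^5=(0 10)(1 14)(4 13)(5 12)(6 11)(8 9)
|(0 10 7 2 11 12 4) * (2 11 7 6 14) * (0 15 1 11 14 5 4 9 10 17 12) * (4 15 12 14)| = 14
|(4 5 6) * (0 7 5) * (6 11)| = 6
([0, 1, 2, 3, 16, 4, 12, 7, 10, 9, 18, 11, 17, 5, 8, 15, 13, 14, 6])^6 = [0, 1, 2, 3, 13, 16, 18, 7, 14, 9, 8, 11, 6, 4, 17, 15, 5, 12, 10]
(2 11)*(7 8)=(2 11)(7 8)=[0, 1, 11, 3, 4, 5, 6, 8, 7, 9, 10, 2]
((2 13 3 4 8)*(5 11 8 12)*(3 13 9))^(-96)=(13)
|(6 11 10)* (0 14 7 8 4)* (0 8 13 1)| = 30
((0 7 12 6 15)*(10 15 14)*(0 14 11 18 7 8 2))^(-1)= (0 2 8)(6 12 7 18 11)(10 14 15)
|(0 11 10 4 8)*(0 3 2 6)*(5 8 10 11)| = 6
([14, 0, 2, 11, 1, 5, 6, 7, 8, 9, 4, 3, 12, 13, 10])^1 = [14, 0, 2, 11, 1, 5, 6, 7, 8, 9, 4, 3, 12, 13, 10]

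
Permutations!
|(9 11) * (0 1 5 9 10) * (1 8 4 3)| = 9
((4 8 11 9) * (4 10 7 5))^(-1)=(4 5 7 10 9 11 8)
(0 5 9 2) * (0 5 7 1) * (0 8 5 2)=[7, 8, 2, 3, 4, 9, 6, 1, 5, 0]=(0 7 1 8 5 9)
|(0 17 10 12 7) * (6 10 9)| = 7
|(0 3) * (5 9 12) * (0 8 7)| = 12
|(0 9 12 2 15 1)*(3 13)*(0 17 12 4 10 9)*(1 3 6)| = |(1 17 12 2 15 3 13 6)(4 10 9)| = 24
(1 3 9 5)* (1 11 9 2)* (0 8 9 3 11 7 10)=[8, 11, 1, 2, 4, 7, 6, 10, 9, 5, 0, 3]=(0 8 9 5 7 10)(1 11 3 2)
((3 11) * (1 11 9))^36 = (11)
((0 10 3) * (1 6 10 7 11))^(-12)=(0 11 6 3 7 1 10)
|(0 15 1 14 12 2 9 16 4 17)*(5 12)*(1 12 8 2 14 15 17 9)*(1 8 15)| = 12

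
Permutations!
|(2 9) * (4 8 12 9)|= |(2 4 8 12 9)|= 5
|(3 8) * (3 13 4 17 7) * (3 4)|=|(3 8 13)(4 17 7)|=3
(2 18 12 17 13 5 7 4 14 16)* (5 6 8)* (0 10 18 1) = [10, 0, 1, 3, 14, 7, 8, 4, 5, 9, 18, 11, 17, 6, 16, 15, 2, 13, 12] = (0 10 18 12 17 13 6 8 5 7 4 14 16 2 1)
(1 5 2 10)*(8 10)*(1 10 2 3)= (10)(1 5 3)(2 8)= [0, 5, 8, 1, 4, 3, 6, 7, 2, 9, 10]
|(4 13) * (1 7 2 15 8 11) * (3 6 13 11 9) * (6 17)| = |(1 7 2 15 8 9 3 17 6 13 4 11)| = 12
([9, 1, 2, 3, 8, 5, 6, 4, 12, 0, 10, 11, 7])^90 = (4 12)(7 8)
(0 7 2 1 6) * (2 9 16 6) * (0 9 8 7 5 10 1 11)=(0 5 10 1 2 11)(6 9 16)(7 8)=[5, 2, 11, 3, 4, 10, 9, 8, 7, 16, 1, 0, 12, 13, 14, 15, 6]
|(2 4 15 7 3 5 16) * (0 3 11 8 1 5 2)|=|(0 3 2 4 15 7 11 8 1 5 16)|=11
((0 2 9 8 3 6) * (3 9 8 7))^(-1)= ((0 2 8 9 7 3 6))^(-1)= (0 6 3 7 9 8 2)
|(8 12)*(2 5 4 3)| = 4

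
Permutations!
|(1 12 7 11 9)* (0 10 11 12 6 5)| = 14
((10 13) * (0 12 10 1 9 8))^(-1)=(0 8 9 1 13 10 12)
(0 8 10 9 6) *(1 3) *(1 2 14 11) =(0 8 10 9 6)(1 3 2 14 11) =[8, 3, 14, 2, 4, 5, 0, 7, 10, 6, 9, 1, 12, 13, 11]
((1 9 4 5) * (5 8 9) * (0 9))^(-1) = ((0 9 4 8)(1 5))^(-1) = (0 8 4 9)(1 5)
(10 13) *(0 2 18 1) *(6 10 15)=[2, 0, 18, 3, 4, 5, 10, 7, 8, 9, 13, 11, 12, 15, 14, 6, 16, 17, 1]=(0 2 18 1)(6 10 13 15)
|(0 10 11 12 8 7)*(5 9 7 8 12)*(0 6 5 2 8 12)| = |(0 10 11 2 8 12)(5 9 7 6)| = 12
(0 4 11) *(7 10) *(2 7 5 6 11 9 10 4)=(0 2 7 4 9 10 5 6 11)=[2, 1, 7, 3, 9, 6, 11, 4, 8, 10, 5, 0]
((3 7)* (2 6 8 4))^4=(8)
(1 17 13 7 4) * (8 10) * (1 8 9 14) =(1 17 13 7 4 8 10 9 14) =[0, 17, 2, 3, 8, 5, 6, 4, 10, 14, 9, 11, 12, 7, 1, 15, 16, 13]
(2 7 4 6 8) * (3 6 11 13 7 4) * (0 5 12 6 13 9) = (0 5 12 6 8 2 4 11 9)(3 13 7) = [5, 1, 4, 13, 11, 12, 8, 3, 2, 0, 10, 9, 6, 7]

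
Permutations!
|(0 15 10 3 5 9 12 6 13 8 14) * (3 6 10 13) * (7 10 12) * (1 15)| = 6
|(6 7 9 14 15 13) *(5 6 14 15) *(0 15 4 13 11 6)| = |(0 15 11 6 7 9 4 13 14 5)| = 10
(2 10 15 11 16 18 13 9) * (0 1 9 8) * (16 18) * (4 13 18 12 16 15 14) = [1, 9, 10, 3, 13, 5, 6, 7, 0, 2, 14, 12, 16, 8, 4, 11, 15, 17, 18] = (18)(0 1 9 2 10 14 4 13 8)(11 12 16 15)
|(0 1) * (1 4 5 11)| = 5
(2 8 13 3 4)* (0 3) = (0 3 4 2 8 13) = [3, 1, 8, 4, 2, 5, 6, 7, 13, 9, 10, 11, 12, 0]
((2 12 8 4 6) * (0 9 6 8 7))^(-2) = (0 12 6)(2 9 7)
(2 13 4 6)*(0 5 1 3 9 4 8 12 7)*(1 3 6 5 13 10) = (0 13 8 12 7)(1 6 2 10)(3 9 4 5) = [13, 6, 10, 9, 5, 3, 2, 0, 12, 4, 1, 11, 7, 8]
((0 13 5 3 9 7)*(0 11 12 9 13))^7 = ((3 13 5)(7 11 12 9))^7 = (3 13 5)(7 9 12 11)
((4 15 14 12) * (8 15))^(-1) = (4 12 14 15 8)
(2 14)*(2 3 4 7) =(2 14 3 4 7) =[0, 1, 14, 4, 7, 5, 6, 2, 8, 9, 10, 11, 12, 13, 3]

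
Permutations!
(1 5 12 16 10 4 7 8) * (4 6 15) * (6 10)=(1 5 12 16 6 15 4 7 8)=[0, 5, 2, 3, 7, 12, 15, 8, 1, 9, 10, 11, 16, 13, 14, 4, 6]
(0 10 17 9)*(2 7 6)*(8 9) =(0 10 17 8 9)(2 7 6) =[10, 1, 7, 3, 4, 5, 2, 6, 9, 0, 17, 11, 12, 13, 14, 15, 16, 8]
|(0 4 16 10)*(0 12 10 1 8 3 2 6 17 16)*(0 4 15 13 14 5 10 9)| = 56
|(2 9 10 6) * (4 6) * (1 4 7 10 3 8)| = 14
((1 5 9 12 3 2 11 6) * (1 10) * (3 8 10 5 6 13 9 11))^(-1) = ((1 6 5 11 13 9 12 8 10)(2 3))^(-1) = (1 10 8 12 9 13 11 5 6)(2 3)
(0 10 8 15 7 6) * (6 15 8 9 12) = (0 10 9 12 6)(7 15) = [10, 1, 2, 3, 4, 5, 0, 15, 8, 12, 9, 11, 6, 13, 14, 7]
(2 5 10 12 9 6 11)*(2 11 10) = (2 5)(6 10 12 9) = [0, 1, 5, 3, 4, 2, 10, 7, 8, 6, 12, 11, 9]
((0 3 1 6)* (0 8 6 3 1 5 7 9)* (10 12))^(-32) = ((0 1 3 5 7 9)(6 8)(10 12))^(-32) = (12)(0 7 3)(1 9 5)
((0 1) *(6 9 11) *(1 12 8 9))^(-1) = (0 1 6 11 9 8 12)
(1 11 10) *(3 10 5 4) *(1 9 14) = (1 11 5 4 3 10 9 14) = [0, 11, 2, 10, 3, 4, 6, 7, 8, 14, 9, 5, 12, 13, 1]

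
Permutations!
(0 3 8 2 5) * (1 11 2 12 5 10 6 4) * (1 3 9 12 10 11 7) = (0 9 12 5)(1 7)(2 11)(3 8 10 6 4) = [9, 7, 11, 8, 3, 0, 4, 1, 10, 12, 6, 2, 5]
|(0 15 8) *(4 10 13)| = 3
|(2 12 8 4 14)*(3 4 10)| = 7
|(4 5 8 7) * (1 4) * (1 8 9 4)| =6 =|(4 5 9)(7 8)|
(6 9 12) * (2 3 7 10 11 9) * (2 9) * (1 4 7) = (1 4 7 10 11 2 3)(6 9 12) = [0, 4, 3, 1, 7, 5, 9, 10, 8, 12, 11, 2, 6]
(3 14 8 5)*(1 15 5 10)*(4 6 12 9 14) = (1 15 5 3 4 6 12 9 14 8 10) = [0, 15, 2, 4, 6, 3, 12, 7, 10, 14, 1, 11, 9, 13, 8, 5]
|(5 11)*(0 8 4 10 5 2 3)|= 8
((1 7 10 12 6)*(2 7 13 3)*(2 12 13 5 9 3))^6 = ((1 5 9 3 12 6)(2 7 10 13))^6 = (2 10)(7 13)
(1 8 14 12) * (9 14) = (1 8 9 14 12) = [0, 8, 2, 3, 4, 5, 6, 7, 9, 14, 10, 11, 1, 13, 12]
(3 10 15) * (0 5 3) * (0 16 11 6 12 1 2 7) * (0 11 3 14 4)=(0 5 14 4)(1 2 7 11 6 12)(3 10 15 16)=[5, 2, 7, 10, 0, 14, 12, 11, 8, 9, 15, 6, 1, 13, 4, 16, 3]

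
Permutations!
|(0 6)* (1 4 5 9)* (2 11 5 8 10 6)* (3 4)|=|(0 2 11 5 9 1 3 4 8 10 6)|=11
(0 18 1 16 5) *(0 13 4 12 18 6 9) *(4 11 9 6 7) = (0 7 4 12 18 1 16 5 13 11 9) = [7, 16, 2, 3, 12, 13, 6, 4, 8, 0, 10, 9, 18, 11, 14, 15, 5, 17, 1]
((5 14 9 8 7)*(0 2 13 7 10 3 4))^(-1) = (0 4 3 10 8 9 14 5 7 13 2)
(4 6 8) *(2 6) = [0, 1, 6, 3, 2, 5, 8, 7, 4] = (2 6 8 4)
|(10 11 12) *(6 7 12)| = 5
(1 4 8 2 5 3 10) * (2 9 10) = (1 4 8 9 10)(2 5 3) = [0, 4, 5, 2, 8, 3, 6, 7, 9, 10, 1]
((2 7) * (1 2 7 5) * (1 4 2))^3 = ((7)(2 5 4))^3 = (7)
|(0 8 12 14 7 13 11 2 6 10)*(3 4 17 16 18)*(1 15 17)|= |(0 8 12 14 7 13 11 2 6 10)(1 15 17 16 18 3 4)|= 70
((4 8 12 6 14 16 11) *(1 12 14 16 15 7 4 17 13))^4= ((1 12 6 16 11 17 13)(4 8 14 15 7))^4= (1 11 12 17 6 13 16)(4 7 15 14 8)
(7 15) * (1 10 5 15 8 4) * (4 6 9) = (1 10 5 15 7 8 6 9 4) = [0, 10, 2, 3, 1, 15, 9, 8, 6, 4, 5, 11, 12, 13, 14, 7]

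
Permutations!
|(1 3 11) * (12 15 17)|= |(1 3 11)(12 15 17)|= 3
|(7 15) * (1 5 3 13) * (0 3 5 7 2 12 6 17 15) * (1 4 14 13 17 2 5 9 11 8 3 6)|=42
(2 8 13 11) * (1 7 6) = [0, 7, 8, 3, 4, 5, 1, 6, 13, 9, 10, 2, 12, 11] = (1 7 6)(2 8 13 11)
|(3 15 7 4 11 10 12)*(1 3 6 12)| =|(1 3 15 7 4 11 10)(6 12)| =14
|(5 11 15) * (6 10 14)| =|(5 11 15)(6 10 14)| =3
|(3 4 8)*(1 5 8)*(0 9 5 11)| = 8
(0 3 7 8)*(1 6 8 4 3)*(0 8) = (8)(0 1 6)(3 7 4) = [1, 6, 2, 7, 3, 5, 0, 4, 8]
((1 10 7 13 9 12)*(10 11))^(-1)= (1 12 9 13 7 10 11)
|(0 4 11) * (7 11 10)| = |(0 4 10 7 11)| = 5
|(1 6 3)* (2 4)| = |(1 6 3)(2 4)| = 6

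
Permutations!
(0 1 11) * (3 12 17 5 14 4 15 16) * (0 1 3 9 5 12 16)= (0 3 16 9 5 14 4 15)(1 11)(12 17)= [3, 11, 2, 16, 15, 14, 6, 7, 8, 5, 10, 1, 17, 13, 4, 0, 9, 12]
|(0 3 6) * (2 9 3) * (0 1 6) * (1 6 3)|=|(0 2 9 1 3)|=5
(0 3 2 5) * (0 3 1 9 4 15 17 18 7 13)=[1, 9, 5, 2, 15, 3, 6, 13, 8, 4, 10, 11, 12, 0, 14, 17, 16, 18, 7]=(0 1 9 4 15 17 18 7 13)(2 5 3)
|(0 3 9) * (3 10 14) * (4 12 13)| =15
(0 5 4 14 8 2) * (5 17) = [17, 1, 0, 3, 14, 4, 6, 7, 2, 9, 10, 11, 12, 13, 8, 15, 16, 5] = (0 17 5 4 14 8 2)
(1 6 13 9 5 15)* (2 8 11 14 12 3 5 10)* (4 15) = [0, 6, 8, 5, 15, 4, 13, 7, 11, 10, 2, 14, 3, 9, 12, 1] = (1 6 13 9 10 2 8 11 14 12 3 5 4 15)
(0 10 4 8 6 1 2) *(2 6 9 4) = (0 10 2)(1 6)(4 8 9) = [10, 6, 0, 3, 8, 5, 1, 7, 9, 4, 2]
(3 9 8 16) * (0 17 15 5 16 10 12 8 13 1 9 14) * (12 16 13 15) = (0 17 12 8 10 16 3 14)(1 9 15 5 13) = [17, 9, 2, 14, 4, 13, 6, 7, 10, 15, 16, 11, 8, 1, 0, 5, 3, 12]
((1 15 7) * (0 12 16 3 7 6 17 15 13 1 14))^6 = ((0 12 16 3 7 14)(1 13)(6 17 15))^6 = (17)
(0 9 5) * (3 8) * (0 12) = (0 9 5 12)(3 8) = [9, 1, 2, 8, 4, 12, 6, 7, 3, 5, 10, 11, 0]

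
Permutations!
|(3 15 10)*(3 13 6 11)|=|(3 15 10 13 6 11)|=6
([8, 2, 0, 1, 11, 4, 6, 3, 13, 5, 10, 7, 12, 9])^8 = (0 3 4 13 2 7 5 8 1 11 9)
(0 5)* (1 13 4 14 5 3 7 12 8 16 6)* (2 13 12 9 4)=(0 3 7 9 4 14 5)(1 12 8 16 6)(2 13)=[3, 12, 13, 7, 14, 0, 1, 9, 16, 4, 10, 11, 8, 2, 5, 15, 6]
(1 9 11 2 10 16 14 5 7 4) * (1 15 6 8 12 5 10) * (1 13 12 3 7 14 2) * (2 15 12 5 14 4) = (1 9 11)(2 13 5 4 12 14 10 16 15 6 8 3 7) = [0, 9, 13, 7, 12, 4, 8, 2, 3, 11, 16, 1, 14, 5, 10, 6, 15]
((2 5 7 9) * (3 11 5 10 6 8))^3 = (2 8 5)(3 7 10)(6 11 9)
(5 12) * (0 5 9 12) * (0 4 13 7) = [5, 1, 2, 3, 13, 4, 6, 0, 8, 12, 10, 11, 9, 7] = (0 5 4 13 7)(9 12)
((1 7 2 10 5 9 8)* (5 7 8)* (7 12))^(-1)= ((1 8)(2 10 12 7)(5 9))^(-1)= (1 8)(2 7 12 10)(5 9)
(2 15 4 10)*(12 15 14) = (2 14 12 15 4 10) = [0, 1, 14, 3, 10, 5, 6, 7, 8, 9, 2, 11, 15, 13, 12, 4]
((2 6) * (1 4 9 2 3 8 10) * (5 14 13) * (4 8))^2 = (1 10 8)(2 3 9 6 4)(5 13 14)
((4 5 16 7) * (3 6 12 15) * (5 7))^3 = ((3 6 12 15)(4 7)(5 16))^3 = (3 15 12 6)(4 7)(5 16)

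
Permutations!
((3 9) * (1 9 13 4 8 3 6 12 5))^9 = (1 5 12 6 9)(3 13 4 8)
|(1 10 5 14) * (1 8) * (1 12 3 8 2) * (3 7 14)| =9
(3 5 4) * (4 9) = (3 5 9 4) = [0, 1, 2, 5, 3, 9, 6, 7, 8, 4]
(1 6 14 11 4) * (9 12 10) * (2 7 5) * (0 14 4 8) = (0 14 11 8)(1 6 4)(2 7 5)(9 12 10) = [14, 6, 7, 3, 1, 2, 4, 5, 0, 12, 9, 8, 10, 13, 11]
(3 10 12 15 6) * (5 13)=(3 10 12 15 6)(5 13)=[0, 1, 2, 10, 4, 13, 3, 7, 8, 9, 12, 11, 15, 5, 14, 6]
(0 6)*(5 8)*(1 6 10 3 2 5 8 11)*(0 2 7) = (0 10 3 7)(1 6 2 5 11) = [10, 6, 5, 7, 4, 11, 2, 0, 8, 9, 3, 1]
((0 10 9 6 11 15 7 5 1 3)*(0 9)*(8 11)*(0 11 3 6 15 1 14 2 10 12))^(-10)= ((0 12)(1 6 8 3 9 15 7 5 14 2 10 11))^(-10)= (1 8 9 7 14 10)(2 11 6 3 15 5)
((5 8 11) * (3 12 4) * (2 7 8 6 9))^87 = (12)(2 11 9 8 6 7 5) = ((2 7 8 11 5 6 9)(3 12 4))^87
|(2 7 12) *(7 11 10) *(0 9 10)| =7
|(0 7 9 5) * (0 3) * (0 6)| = 6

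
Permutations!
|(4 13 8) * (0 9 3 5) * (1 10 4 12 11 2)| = 8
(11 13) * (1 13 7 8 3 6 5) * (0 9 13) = (0 9 13 11 7 8 3 6 5 1) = [9, 0, 2, 6, 4, 1, 5, 8, 3, 13, 10, 7, 12, 11]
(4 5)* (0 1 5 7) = [1, 5, 2, 3, 7, 4, 6, 0] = (0 1 5 4 7)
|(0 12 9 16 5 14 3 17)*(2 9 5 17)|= |(0 12 5 14 3 2 9 16 17)|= 9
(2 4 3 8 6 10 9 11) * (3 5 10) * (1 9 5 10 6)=[0, 9, 4, 8, 10, 6, 3, 7, 1, 11, 5, 2]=(1 9 11 2 4 10 5 6 3 8)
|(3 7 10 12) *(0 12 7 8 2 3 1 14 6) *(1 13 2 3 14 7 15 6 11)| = |(0 12 13 2 14 11 1 7 10 15 6)(3 8)| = 22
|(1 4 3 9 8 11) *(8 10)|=|(1 4 3 9 10 8 11)|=7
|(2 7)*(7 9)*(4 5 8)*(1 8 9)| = |(1 8 4 5 9 7 2)| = 7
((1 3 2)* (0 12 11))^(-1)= ((0 12 11)(1 3 2))^(-1)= (0 11 12)(1 2 3)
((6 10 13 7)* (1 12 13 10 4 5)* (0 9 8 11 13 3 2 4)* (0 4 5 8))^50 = (4 11 7)(6 8 13) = ((0 9)(1 12 3 2 5)(4 8 11 13 7 6))^50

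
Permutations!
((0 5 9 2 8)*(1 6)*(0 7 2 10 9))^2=(10)(2 7 8)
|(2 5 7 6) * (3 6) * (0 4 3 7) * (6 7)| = 7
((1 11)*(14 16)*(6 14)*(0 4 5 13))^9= (16)(0 4 5 13)(1 11)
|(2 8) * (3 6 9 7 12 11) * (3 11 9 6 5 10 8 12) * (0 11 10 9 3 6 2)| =28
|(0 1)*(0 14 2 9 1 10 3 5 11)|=20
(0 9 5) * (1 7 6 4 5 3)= (0 9 3 1 7 6 4 5)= [9, 7, 2, 1, 5, 0, 4, 6, 8, 3]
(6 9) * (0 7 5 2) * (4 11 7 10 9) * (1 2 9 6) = (0 10 6 4 11 7 5 9 1 2) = [10, 2, 0, 3, 11, 9, 4, 5, 8, 1, 6, 7]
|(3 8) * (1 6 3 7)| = 5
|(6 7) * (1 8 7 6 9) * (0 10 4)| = 12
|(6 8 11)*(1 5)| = 6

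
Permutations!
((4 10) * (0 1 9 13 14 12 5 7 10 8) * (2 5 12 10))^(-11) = (0 10 9 8 14 1 4 13)(2 5 7)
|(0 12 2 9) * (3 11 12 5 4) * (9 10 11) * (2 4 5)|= 8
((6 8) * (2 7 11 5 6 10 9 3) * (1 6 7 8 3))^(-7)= (5 11 7)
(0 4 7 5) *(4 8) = (0 8 4 7 5) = [8, 1, 2, 3, 7, 0, 6, 5, 4]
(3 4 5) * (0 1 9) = [1, 9, 2, 4, 5, 3, 6, 7, 8, 0] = (0 1 9)(3 4 5)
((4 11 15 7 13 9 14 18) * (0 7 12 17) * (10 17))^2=((0 7 13 9 14 18 4 11 15 12 10 17))^2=(0 13 14 4 15 10)(7 9 18 11 12 17)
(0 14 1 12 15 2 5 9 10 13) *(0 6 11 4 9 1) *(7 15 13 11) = (0 14)(1 12 13 6 7 15 2 5)(4 9 10 11) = [14, 12, 5, 3, 9, 1, 7, 15, 8, 10, 11, 4, 13, 6, 0, 2]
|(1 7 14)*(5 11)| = 6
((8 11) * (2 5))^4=((2 5)(8 11))^4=(11)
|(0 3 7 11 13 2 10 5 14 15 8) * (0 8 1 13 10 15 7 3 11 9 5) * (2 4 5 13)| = |(0 11 10)(1 2 15)(4 5 14 7 9 13)| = 6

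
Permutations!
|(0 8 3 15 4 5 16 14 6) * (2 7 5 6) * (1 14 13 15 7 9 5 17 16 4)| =|(0 8 3 7 17 16 13 15 1 14 2 9 5 4 6)| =15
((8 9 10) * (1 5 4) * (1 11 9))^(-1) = ((1 5 4 11 9 10 8))^(-1) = (1 8 10 9 11 4 5)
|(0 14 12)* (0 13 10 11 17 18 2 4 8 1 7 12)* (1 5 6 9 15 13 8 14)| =17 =|(0 1 7 12 8 5 6 9 15 13 10 11 17 18 2 4 14)|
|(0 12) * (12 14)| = |(0 14 12)| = 3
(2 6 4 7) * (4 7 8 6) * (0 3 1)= (0 3 1)(2 4 8 6 7)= [3, 0, 4, 1, 8, 5, 7, 2, 6]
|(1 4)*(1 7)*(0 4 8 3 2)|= |(0 4 7 1 8 3 2)|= 7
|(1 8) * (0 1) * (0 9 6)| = 5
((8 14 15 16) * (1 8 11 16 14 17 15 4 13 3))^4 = ((1 8 17 15 14 4 13 3)(11 16))^4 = (1 14)(3 15)(4 8)(13 17)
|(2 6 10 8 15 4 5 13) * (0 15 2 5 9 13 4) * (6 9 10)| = |(0 15)(2 9 13 5 4 10 8)| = 14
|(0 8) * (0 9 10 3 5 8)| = 5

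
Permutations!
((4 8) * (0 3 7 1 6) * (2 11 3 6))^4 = (1 7 3 11 2)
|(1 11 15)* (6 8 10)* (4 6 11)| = 7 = |(1 4 6 8 10 11 15)|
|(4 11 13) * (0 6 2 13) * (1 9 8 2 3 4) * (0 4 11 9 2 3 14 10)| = 60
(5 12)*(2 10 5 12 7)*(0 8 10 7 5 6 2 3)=[8, 1, 7, 0, 4, 5, 2, 3, 10, 9, 6, 11, 12]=(12)(0 8 10 6 2 7 3)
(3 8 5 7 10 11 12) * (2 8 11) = (2 8 5 7 10)(3 11 12) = [0, 1, 8, 11, 4, 7, 6, 10, 5, 9, 2, 12, 3]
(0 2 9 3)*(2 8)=(0 8 2 9 3)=[8, 1, 9, 0, 4, 5, 6, 7, 2, 3]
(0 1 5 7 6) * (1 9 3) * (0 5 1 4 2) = [9, 1, 0, 4, 2, 7, 5, 6, 8, 3] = (0 9 3 4 2)(5 7 6)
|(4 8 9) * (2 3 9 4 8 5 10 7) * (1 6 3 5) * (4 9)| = |(1 6 3 4)(2 5 10 7)(8 9)| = 4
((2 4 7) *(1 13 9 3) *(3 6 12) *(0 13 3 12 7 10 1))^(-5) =(0 2)(1 6)(3 7)(4 13)(9 10)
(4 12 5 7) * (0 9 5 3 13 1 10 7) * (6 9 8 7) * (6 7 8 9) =(0 9 5)(1 10 7 4 12 3 13) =[9, 10, 2, 13, 12, 0, 6, 4, 8, 5, 7, 11, 3, 1]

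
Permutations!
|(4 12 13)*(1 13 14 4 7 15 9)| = 15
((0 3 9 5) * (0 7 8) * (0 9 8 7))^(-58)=(0 8 5 3 9)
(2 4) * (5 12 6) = (2 4)(5 12 6) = [0, 1, 4, 3, 2, 12, 5, 7, 8, 9, 10, 11, 6]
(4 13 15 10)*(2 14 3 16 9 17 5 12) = (2 14 3 16 9 17 5 12)(4 13 15 10) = [0, 1, 14, 16, 13, 12, 6, 7, 8, 17, 4, 11, 2, 15, 3, 10, 9, 5]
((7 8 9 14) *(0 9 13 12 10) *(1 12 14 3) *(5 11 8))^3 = (0 1)(3 10)(5 13)(7 8)(9 12)(11 14)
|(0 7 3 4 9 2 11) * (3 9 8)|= 15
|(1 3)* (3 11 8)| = 4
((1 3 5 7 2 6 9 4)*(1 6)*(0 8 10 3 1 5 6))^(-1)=((0 8 10 3 6 9 4)(2 5 7))^(-1)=(0 4 9 6 3 10 8)(2 7 5)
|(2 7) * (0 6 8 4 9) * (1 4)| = 6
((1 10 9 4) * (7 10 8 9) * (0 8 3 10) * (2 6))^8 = (10)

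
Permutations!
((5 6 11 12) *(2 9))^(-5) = (2 9)(5 12 11 6)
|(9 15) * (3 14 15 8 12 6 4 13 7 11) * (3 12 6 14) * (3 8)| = |(3 8 6 4 13 7 11 12 14 15 9)| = 11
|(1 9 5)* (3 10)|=|(1 9 5)(3 10)|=6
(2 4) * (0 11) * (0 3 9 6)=[11, 1, 4, 9, 2, 5, 0, 7, 8, 6, 10, 3]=(0 11 3 9 6)(2 4)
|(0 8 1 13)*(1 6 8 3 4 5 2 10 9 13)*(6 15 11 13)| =|(0 3 4 5 2 10 9 6 8 15 11 13)| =12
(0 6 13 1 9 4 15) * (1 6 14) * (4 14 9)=(0 9 14 1 4 15)(6 13)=[9, 4, 2, 3, 15, 5, 13, 7, 8, 14, 10, 11, 12, 6, 1, 0]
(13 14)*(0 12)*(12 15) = (0 15 12)(13 14) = [15, 1, 2, 3, 4, 5, 6, 7, 8, 9, 10, 11, 0, 14, 13, 12]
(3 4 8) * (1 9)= (1 9)(3 4 8)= [0, 9, 2, 4, 8, 5, 6, 7, 3, 1]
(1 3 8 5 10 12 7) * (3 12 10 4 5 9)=(1 12 7)(3 8 9)(4 5)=[0, 12, 2, 8, 5, 4, 6, 1, 9, 3, 10, 11, 7]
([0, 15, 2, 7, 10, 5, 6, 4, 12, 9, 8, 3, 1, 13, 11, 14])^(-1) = [0, 12, 2, 11, 7, 5, 6, 3, 10, 9, 4, 14, 8, 13, 15, 1]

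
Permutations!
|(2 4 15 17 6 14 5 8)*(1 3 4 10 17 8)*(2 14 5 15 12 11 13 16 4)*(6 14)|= 10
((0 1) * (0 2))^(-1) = ((0 1 2))^(-1) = (0 2 1)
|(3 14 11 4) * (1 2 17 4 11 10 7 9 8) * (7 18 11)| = 12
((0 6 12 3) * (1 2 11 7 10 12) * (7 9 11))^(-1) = ((0 6 1 2 7 10 12 3)(9 11))^(-1) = (0 3 12 10 7 2 1 6)(9 11)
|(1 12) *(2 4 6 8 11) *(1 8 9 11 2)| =8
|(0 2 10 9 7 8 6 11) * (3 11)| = 9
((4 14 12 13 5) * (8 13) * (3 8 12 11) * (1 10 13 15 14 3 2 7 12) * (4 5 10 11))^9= (1 12 7 2 11)(3 4 14 15 8)(10 13)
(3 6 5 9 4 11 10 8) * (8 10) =(3 6 5 9 4 11 8) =[0, 1, 2, 6, 11, 9, 5, 7, 3, 4, 10, 8]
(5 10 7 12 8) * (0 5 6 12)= [5, 1, 2, 3, 4, 10, 12, 0, 6, 9, 7, 11, 8]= (0 5 10 7)(6 12 8)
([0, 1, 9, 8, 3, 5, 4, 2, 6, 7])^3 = [0, 1, 2, 4, 6, 5, 8, 7, 3, 9]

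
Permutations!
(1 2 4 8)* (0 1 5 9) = (0 1 2 4 8 5 9) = [1, 2, 4, 3, 8, 9, 6, 7, 5, 0]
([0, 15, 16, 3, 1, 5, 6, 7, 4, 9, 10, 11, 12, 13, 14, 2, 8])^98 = (1 2 8)(4 15 16)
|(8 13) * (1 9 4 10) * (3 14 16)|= 12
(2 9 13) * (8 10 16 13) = [0, 1, 9, 3, 4, 5, 6, 7, 10, 8, 16, 11, 12, 2, 14, 15, 13] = (2 9 8 10 16 13)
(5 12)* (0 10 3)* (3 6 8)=(0 10 6 8 3)(5 12)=[10, 1, 2, 0, 4, 12, 8, 7, 3, 9, 6, 11, 5]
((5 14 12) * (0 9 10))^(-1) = (0 10 9)(5 12 14)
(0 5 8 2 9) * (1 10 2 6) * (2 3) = (0 5 8 6 1 10 3 2 9) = [5, 10, 9, 2, 4, 8, 1, 7, 6, 0, 3]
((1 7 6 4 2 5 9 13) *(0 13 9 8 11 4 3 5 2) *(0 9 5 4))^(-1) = (0 11 8 5 9 4 3 6 7 1 13) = ((0 13 1 7 6 3 4 9 5 8 11))^(-1)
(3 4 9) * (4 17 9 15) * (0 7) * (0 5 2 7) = (2 7 5)(3 17 9)(4 15) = [0, 1, 7, 17, 15, 2, 6, 5, 8, 3, 10, 11, 12, 13, 14, 4, 16, 9]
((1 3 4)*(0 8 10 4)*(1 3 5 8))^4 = ((0 1 5 8 10 4 3))^4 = (0 10 1 4 5 3 8)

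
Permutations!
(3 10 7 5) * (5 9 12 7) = (3 10 5)(7 9 12) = [0, 1, 2, 10, 4, 3, 6, 9, 8, 12, 5, 11, 7]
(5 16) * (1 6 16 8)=[0, 6, 2, 3, 4, 8, 16, 7, 1, 9, 10, 11, 12, 13, 14, 15, 5]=(1 6 16 5 8)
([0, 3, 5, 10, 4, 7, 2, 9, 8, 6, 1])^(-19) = (1 10 3)(2 5 7 9 6)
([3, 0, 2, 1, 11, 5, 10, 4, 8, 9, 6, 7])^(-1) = [1, 3, 2, 0, 7, 5, 10, 11, 8, 9, 6, 4]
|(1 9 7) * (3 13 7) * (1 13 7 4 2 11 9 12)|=14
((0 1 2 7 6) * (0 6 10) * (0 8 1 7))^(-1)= (0 2 1 8 10 7)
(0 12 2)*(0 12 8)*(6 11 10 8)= (0 6 11 10 8)(2 12)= [6, 1, 12, 3, 4, 5, 11, 7, 0, 9, 8, 10, 2]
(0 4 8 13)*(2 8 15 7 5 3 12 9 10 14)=[4, 1, 8, 12, 15, 3, 6, 5, 13, 10, 14, 11, 9, 0, 2, 7]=(0 4 15 7 5 3 12 9 10 14 2 8 13)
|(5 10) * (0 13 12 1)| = 4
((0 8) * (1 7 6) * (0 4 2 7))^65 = ((0 8 4 2 7 6 1))^65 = (0 4 7 1 8 2 6)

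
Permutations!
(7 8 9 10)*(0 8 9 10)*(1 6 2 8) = [1, 6, 8, 3, 4, 5, 2, 9, 10, 0, 7] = (0 1 6 2 8 10 7 9)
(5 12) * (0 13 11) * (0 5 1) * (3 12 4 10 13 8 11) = (0 8 11 5 4 10 13 3 12 1) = [8, 0, 2, 12, 10, 4, 6, 7, 11, 9, 13, 5, 1, 3]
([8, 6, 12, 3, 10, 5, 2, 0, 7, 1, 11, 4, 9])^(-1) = [7, 9, 6, 3, 11, 5, 1, 8, 0, 12, 4, 10, 2]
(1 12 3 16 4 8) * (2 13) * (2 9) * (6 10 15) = (1 12 3 16 4 8)(2 13 9)(6 10 15) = [0, 12, 13, 16, 8, 5, 10, 7, 1, 2, 15, 11, 3, 9, 14, 6, 4]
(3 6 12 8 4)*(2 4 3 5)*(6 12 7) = [0, 1, 4, 12, 5, 2, 7, 6, 3, 9, 10, 11, 8] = (2 4 5)(3 12 8)(6 7)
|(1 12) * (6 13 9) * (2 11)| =|(1 12)(2 11)(6 13 9)| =6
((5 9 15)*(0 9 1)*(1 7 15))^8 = (0 1 9)(5 15 7)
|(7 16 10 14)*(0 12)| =4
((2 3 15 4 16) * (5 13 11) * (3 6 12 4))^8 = ((2 6 12 4 16)(3 15)(5 13 11))^8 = (2 4 6 16 12)(5 11 13)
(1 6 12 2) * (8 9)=[0, 6, 1, 3, 4, 5, 12, 7, 9, 8, 10, 11, 2]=(1 6 12 2)(8 9)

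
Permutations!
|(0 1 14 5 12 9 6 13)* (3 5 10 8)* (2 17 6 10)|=42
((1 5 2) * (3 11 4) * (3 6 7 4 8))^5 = (1 2 5)(3 8 11)(4 7 6)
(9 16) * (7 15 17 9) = (7 15 17 9 16) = [0, 1, 2, 3, 4, 5, 6, 15, 8, 16, 10, 11, 12, 13, 14, 17, 7, 9]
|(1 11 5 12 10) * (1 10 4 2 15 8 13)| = 9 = |(1 11 5 12 4 2 15 8 13)|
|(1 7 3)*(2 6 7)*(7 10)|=|(1 2 6 10 7 3)|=6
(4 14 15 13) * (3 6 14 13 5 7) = (3 6 14 15 5 7)(4 13) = [0, 1, 2, 6, 13, 7, 14, 3, 8, 9, 10, 11, 12, 4, 15, 5]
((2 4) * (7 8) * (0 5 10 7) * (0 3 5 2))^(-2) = ((0 2 4)(3 5 10 7 8))^(-2) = (0 2 4)(3 7 5 8 10)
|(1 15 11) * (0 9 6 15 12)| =|(0 9 6 15 11 1 12)| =7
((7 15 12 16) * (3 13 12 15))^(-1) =((3 13 12 16 7))^(-1) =(3 7 16 12 13)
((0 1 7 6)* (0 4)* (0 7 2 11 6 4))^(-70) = (11)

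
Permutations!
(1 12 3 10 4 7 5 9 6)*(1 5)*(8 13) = [0, 12, 2, 10, 7, 9, 5, 1, 13, 6, 4, 11, 3, 8] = (1 12 3 10 4 7)(5 9 6)(8 13)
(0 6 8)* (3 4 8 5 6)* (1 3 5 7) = [5, 3, 2, 4, 8, 6, 7, 1, 0] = (0 5 6 7 1 3 4 8)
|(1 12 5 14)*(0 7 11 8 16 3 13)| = |(0 7 11 8 16 3 13)(1 12 5 14)| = 28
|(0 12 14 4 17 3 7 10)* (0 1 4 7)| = 9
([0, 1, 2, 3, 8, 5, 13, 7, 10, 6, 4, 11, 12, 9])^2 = (4 10 8)(6 9 13)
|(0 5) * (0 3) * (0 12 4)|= 5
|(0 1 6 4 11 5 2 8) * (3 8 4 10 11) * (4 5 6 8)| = |(0 1 8)(2 5)(3 4)(6 10 11)| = 6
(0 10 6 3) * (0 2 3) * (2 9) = (0 10 6)(2 3 9) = [10, 1, 3, 9, 4, 5, 0, 7, 8, 2, 6]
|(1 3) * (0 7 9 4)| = 4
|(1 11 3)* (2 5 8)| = 3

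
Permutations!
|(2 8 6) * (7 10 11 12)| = 12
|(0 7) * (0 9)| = 3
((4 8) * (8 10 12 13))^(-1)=(4 8 13 12 10)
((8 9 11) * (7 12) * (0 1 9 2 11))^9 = ((0 1 9)(2 11 8)(7 12))^9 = (7 12)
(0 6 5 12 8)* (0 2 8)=(0 6 5 12)(2 8)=[6, 1, 8, 3, 4, 12, 5, 7, 2, 9, 10, 11, 0]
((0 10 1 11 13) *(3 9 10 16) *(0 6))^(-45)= (16)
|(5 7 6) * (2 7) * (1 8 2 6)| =4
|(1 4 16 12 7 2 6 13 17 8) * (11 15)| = |(1 4 16 12 7 2 6 13 17 8)(11 15)| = 10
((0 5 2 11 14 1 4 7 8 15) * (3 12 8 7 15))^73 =((0 5 2 11 14 1 4 15)(3 12 8))^73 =(0 5 2 11 14 1 4 15)(3 12 8)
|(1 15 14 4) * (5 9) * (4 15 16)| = 6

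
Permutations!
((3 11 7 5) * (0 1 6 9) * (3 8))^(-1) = (0 9 6 1)(3 8 5 7 11)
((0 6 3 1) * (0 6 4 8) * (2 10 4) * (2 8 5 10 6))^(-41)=(0 8)(1 3 6 2)(4 5 10)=((0 8)(1 2 6 3)(4 5 10))^(-41)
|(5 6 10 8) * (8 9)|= 5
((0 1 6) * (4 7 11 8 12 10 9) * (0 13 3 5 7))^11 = ((0 1 6 13 3 5 7 11 8 12 10 9 4))^11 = (0 9 12 11 5 13 1 4 10 8 7 3 6)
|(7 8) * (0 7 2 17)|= |(0 7 8 2 17)|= 5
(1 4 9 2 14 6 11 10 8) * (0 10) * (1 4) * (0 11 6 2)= (0 10 8 4 9)(2 14)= [10, 1, 14, 3, 9, 5, 6, 7, 4, 0, 8, 11, 12, 13, 2]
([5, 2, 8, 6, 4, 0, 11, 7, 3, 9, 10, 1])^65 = [5, 11, 1, 8, 4, 0, 3, 7, 2, 9, 10, 6]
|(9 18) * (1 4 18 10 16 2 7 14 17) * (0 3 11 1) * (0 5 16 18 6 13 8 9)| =66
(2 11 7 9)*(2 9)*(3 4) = (2 11 7)(3 4) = [0, 1, 11, 4, 3, 5, 6, 2, 8, 9, 10, 7]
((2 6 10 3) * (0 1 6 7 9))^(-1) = (0 9 7 2 3 10 6 1)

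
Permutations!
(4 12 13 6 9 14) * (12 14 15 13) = [0, 1, 2, 3, 14, 5, 9, 7, 8, 15, 10, 11, 12, 6, 4, 13] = (4 14)(6 9 15 13)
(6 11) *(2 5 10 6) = (2 5 10 6 11) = [0, 1, 5, 3, 4, 10, 11, 7, 8, 9, 6, 2]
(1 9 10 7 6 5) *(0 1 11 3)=(0 1 9 10 7 6 5 11 3)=[1, 9, 2, 0, 4, 11, 5, 6, 8, 10, 7, 3]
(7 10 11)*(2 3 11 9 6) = [0, 1, 3, 11, 4, 5, 2, 10, 8, 6, 9, 7] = (2 3 11 7 10 9 6)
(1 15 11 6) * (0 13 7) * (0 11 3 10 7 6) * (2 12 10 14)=(0 13 6 1 15 3 14 2 12 10 7 11)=[13, 15, 12, 14, 4, 5, 1, 11, 8, 9, 7, 0, 10, 6, 2, 3]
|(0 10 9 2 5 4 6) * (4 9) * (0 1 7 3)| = |(0 10 4 6 1 7 3)(2 5 9)| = 21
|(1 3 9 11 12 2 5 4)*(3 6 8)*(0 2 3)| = 28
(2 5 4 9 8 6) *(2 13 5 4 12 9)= (2 4)(5 12 9 8 6 13)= [0, 1, 4, 3, 2, 12, 13, 7, 6, 8, 10, 11, 9, 5]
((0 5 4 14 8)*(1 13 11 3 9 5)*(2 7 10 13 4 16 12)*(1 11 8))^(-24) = ((0 11 3 9 5 16 12 2 7 10 13 8)(1 4 14))^(-24) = (16)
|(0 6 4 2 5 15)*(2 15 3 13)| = 4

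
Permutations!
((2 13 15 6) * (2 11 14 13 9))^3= ((2 9)(6 11 14 13 15))^3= (2 9)(6 13 11 15 14)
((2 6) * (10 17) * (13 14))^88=(17)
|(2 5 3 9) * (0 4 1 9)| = 7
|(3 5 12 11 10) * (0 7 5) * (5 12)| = |(0 7 12 11 10 3)| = 6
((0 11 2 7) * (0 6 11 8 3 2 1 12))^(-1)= ((0 8 3 2 7 6 11 1 12))^(-1)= (0 12 1 11 6 7 2 3 8)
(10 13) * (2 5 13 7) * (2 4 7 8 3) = (2 5 13 10 8 3)(4 7) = [0, 1, 5, 2, 7, 13, 6, 4, 3, 9, 8, 11, 12, 10]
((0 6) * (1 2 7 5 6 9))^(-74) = (0 2 6 1 5 9 7)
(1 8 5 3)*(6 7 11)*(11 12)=(1 8 5 3)(6 7 12 11)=[0, 8, 2, 1, 4, 3, 7, 12, 5, 9, 10, 6, 11]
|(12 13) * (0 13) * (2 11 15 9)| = |(0 13 12)(2 11 15 9)| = 12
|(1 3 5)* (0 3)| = 4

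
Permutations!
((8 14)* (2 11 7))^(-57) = (8 14)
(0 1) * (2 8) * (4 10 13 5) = (0 1)(2 8)(4 10 13 5) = [1, 0, 8, 3, 10, 4, 6, 7, 2, 9, 13, 11, 12, 5]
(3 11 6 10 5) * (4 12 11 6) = [0, 1, 2, 6, 12, 3, 10, 7, 8, 9, 5, 4, 11] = (3 6 10 5)(4 12 11)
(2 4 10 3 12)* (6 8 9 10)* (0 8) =(0 8 9 10 3 12 2 4 6) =[8, 1, 4, 12, 6, 5, 0, 7, 9, 10, 3, 11, 2]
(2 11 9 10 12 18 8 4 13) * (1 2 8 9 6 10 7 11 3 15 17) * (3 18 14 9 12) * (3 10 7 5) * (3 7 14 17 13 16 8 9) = (1 2 18 12 17)(3 15 13 9 5 7 11 6 14)(4 16 8) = [0, 2, 18, 15, 16, 7, 14, 11, 4, 5, 10, 6, 17, 9, 3, 13, 8, 1, 12]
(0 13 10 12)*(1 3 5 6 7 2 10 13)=(13)(0 1 3 5 6 7 2 10 12)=[1, 3, 10, 5, 4, 6, 7, 2, 8, 9, 12, 11, 0, 13]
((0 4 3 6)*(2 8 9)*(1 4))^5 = (2 9 8)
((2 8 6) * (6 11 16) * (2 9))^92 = (2 11 6)(8 16 9)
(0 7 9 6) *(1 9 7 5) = [5, 9, 2, 3, 4, 1, 0, 7, 8, 6] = (0 5 1 9 6)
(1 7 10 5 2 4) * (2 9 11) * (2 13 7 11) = (1 11 13 7 10 5 9 2 4) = [0, 11, 4, 3, 1, 9, 6, 10, 8, 2, 5, 13, 12, 7]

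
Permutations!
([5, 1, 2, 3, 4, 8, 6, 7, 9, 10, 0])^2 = (0 8 10 5 9)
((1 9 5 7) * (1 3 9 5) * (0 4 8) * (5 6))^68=(0 8 4)(1 5 3)(6 7 9)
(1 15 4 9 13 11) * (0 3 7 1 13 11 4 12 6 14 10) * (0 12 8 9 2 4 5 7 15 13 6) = (0 3 15 8 9 11 6 14 10 12)(1 13 5 7)(2 4) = [3, 13, 4, 15, 2, 7, 14, 1, 9, 11, 12, 6, 0, 5, 10, 8]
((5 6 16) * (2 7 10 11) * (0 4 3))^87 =(16)(2 11 10 7)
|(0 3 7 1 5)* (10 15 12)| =15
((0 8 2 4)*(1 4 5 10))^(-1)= (0 4 1 10 5 2 8)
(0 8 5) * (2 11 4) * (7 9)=(0 8 5)(2 11 4)(7 9)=[8, 1, 11, 3, 2, 0, 6, 9, 5, 7, 10, 4]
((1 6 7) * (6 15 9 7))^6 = ((1 15 9 7))^6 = (1 9)(7 15)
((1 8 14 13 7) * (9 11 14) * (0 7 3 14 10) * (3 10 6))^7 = ((0 7 1 8 9 11 6 3 14 13 10))^7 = (0 3 8 10 6 1 13 11 7 14 9)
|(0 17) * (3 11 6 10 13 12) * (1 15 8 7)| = 12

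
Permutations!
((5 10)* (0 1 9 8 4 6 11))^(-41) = ((0 1 9 8 4 6 11)(5 10))^(-41) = (0 1 9 8 4 6 11)(5 10)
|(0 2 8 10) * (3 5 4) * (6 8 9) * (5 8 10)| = |(0 2 9 6 10)(3 8 5 4)| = 20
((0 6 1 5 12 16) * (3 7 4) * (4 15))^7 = (0 6 1 5 12 16)(3 4 15 7)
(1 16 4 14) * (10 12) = (1 16 4 14)(10 12) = [0, 16, 2, 3, 14, 5, 6, 7, 8, 9, 12, 11, 10, 13, 1, 15, 4]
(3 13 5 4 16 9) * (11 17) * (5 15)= [0, 1, 2, 13, 16, 4, 6, 7, 8, 3, 10, 17, 12, 15, 14, 5, 9, 11]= (3 13 15 5 4 16 9)(11 17)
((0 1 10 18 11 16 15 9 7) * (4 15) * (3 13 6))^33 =((0 1 10 18 11 16 4 15 9 7)(3 13 6))^33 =(0 18 4 7 10 16 9 1 11 15)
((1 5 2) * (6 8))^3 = ((1 5 2)(6 8))^3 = (6 8)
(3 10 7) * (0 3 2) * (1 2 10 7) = [3, 2, 0, 7, 4, 5, 6, 10, 8, 9, 1] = (0 3 7 10 1 2)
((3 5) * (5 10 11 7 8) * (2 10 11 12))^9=(12)(3 5 8 7 11)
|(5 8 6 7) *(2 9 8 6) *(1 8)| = 12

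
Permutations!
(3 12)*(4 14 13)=[0, 1, 2, 12, 14, 5, 6, 7, 8, 9, 10, 11, 3, 4, 13]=(3 12)(4 14 13)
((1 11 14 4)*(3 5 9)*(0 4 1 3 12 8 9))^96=((0 4 3 5)(1 11 14)(8 9 12))^96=(14)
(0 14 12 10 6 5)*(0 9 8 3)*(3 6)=(0 14 12 10 3)(5 9 8 6)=[14, 1, 2, 0, 4, 9, 5, 7, 6, 8, 3, 11, 10, 13, 12]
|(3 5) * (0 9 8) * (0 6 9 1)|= 6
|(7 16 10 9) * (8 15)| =|(7 16 10 9)(8 15)| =4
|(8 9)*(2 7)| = |(2 7)(8 9)| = 2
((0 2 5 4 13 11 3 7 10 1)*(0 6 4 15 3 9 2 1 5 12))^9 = (3 15 5 10 7)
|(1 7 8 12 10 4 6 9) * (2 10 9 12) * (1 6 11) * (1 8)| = 30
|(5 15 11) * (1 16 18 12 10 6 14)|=|(1 16 18 12 10 6 14)(5 15 11)|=21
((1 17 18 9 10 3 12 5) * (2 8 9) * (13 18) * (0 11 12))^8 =((0 11 12 5 1 17 13 18 2 8 9 10 3))^8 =(0 2 5 10 13 11 8 1 3 18 12 9 17)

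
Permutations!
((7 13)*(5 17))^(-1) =(5 17)(7 13)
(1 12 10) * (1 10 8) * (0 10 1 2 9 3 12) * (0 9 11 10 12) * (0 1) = (0 12 8 2 11 10)(1 9 3) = [12, 9, 11, 1, 4, 5, 6, 7, 2, 3, 0, 10, 8]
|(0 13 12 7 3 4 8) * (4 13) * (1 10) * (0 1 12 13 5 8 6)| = 21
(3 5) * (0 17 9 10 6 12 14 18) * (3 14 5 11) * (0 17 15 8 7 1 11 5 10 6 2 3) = (0 15 8 7 1 11)(2 3 5 14 18 17 9 6 12 10) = [15, 11, 3, 5, 4, 14, 12, 1, 7, 6, 2, 0, 10, 13, 18, 8, 16, 9, 17]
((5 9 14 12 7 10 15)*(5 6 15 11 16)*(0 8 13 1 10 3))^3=((0 8 13 1 10 11 16 5 9 14 12 7 3)(6 15))^3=(0 1 16 14 3 13 11 9 7 8 10 5 12)(6 15)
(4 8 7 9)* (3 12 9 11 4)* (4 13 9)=(3 12 4 8 7 11 13 9)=[0, 1, 2, 12, 8, 5, 6, 11, 7, 3, 10, 13, 4, 9]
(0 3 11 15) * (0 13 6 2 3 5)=(0 5)(2 3 11 15 13 6)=[5, 1, 3, 11, 4, 0, 2, 7, 8, 9, 10, 15, 12, 6, 14, 13]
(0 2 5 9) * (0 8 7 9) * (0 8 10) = (0 2 5 8 7 9 10) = [2, 1, 5, 3, 4, 8, 6, 9, 7, 10, 0]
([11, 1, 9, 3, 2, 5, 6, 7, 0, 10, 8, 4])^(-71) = [8, 1, 4, 3, 11, 5, 6, 7, 10, 2, 9, 0]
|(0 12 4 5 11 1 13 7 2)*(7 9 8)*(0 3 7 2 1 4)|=|(0 12)(1 13 9 8 2 3 7)(4 5 11)|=42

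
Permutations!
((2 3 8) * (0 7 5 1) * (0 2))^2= (0 5 2 8 7 1 3)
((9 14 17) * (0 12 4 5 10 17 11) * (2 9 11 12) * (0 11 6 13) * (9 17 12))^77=(0 17 13 2 6)(4 5 10 12)(9 14)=((0 2 17 6 13)(4 5 10 12)(9 14))^77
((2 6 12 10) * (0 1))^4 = ((0 1)(2 6 12 10))^4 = (12)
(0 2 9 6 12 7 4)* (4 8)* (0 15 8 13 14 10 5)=[2, 1, 9, 3, 15, 0, 12, 13, 4, 6, 5, 11, 7, 14, 10, 8]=(0 2 9 6 12 7 13 14 10 5)(4 15 8)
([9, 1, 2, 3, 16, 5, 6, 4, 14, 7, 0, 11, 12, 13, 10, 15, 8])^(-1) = (0 10 14 8 16 4 7 9)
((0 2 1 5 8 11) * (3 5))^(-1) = ((0 2 1 3 5 8 11))^(-1) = (0 11 8 5 3 1 2)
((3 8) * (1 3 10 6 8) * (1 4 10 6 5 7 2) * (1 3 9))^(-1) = ((1 9)(2 3 4 10 5 7)(6 8))^(-1) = (1 9)(2 7 5 10 4 3)(6 8)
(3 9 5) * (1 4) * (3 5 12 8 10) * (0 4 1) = (0 4)(3 9 12 8 10) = [4, 1, 2, 9, 0, 5, 6, 7, 10, 12, 3, 11, 8]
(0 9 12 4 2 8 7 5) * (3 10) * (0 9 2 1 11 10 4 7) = (0 2 8)(1 11 10 3 4)(5 9 12 7) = [2, 11, 8, 4, 1, 9, 6, 5, 0, 12, 3, 10, 7]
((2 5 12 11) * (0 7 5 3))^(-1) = (0 3 2 11 12 5 7)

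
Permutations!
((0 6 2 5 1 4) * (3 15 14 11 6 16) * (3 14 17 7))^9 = (3 15 17 7)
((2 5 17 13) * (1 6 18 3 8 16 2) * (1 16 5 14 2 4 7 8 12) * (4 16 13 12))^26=((1 6 18 3 4 7 8 5 17 12)(2 14))^26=(1 8 18 17 4)(3 12 7 6 5)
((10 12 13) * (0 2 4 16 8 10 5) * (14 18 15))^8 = (0 5 13 12 10 8 16 4 2)(14 15 18)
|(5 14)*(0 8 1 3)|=|(0 8 1 3)(5 14)|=4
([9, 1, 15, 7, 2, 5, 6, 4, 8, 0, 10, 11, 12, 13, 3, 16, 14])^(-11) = [9, 1, 14, 2, 16, 5, 6, 15, 8, 0, 10, 11, 12, 13, 4, 3, 7]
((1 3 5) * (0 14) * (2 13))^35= ((0 14)(1 3 5)(2 13))^35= (0 14)(1 5 3)(2 13)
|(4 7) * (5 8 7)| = 4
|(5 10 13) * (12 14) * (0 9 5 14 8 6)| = |(0 9 5 10 13 14 12 8 6)| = 9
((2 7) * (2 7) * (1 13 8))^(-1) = (1 8 13)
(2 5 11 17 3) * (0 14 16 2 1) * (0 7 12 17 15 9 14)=(1 7 12 17 3)(2 5 11 15 9 14 16)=[0, 7, 5, 1, 4, 11, 6, 12, 8, 14, 10, 15, 17, 13, 16, 9, 2, 3]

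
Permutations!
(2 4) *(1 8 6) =(1 8 6)(2 4) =[0, 8, 4, 3, 2, 5, 1, 7, 6]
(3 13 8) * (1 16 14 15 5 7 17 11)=[0, 16, 2, 13, 4, 7, 6, 17, 3, 9, 10, 1, 12, 8, 15, 5, 14, 11]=(1 16 14 15 5 7 17 11)(3 13 8)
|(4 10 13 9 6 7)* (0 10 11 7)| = |(0 10 13 9 6)(4 11 7)| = 15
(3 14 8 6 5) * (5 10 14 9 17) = (3 9 17 5)(6 10 14 8) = [0, 1, 2, 9, 4, 3, 10, 7, 6, 17, 14, 11, 12, 13, 8, 15, 16, 5]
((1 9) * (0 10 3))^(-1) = (0 3 10)(1 9)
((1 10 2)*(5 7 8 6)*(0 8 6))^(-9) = (10)(0 8)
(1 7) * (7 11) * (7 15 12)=[0, 11, 2, 3, 4, 5, 6, 1, 8, 9, 10, 15, 7, 13, 14, 12]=(1 11 15 12 7)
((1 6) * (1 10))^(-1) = (1 10 6)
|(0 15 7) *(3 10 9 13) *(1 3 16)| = |(0 15 7)(1 3 10 9 13 16)| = 6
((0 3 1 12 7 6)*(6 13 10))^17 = (0 3 1 12 7 13 10 6)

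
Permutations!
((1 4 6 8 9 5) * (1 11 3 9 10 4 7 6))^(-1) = ((1 7 6 8 10 4)(3 9 5 11))^(-1) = (1 4 10 8 6 7)(3 11 5 9)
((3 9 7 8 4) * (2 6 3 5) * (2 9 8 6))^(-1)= (3 6 7 9 5 4 8)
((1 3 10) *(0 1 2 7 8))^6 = ((0 1 3 10 2 7 8))^6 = (0 8 7 2 10 3 1)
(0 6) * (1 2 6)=[1, 2, 6, 3, 4, 5, 0]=(0 1 2 6)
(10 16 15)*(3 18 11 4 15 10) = [0, 1, 2, 18, 15, 5, 6, 7, 8, 9, 16, 4, 12, 13, 14, 3, 10, 17, 11] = (3 18 11 4 15)(10 16)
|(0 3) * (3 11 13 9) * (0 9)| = 6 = |(0 11 13)(3 9)|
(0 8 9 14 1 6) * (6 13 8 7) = (0 7 6)(1 13 8 9 14) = [7, 13, 2, 3, 4, 5, 0, 6, 9, 14, 10, 11, 12, 8, 1]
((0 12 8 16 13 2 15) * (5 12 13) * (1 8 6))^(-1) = (0 15 2 13)(1 6 12 5 16 8) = ((0 13 2 15)(1 8 16 5 12 6))^(-1)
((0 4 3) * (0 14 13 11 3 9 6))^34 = ((0 4 9 6)(3 14 13 11))^34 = (0 9)(3 13)(4 6)(11 14)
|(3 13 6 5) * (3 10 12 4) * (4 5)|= |(3 13 6 4)(5 10 12)|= 12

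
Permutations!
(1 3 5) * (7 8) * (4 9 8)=(1 3 5)(4 9 8 7)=[0, 3, 2, 5, 9, 1, 6, 4, 7, 8]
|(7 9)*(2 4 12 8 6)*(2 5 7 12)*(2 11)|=6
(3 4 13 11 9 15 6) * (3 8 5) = (3 4 13 11 9 15 6 8 5) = [0, 1, 2, 4, 13, 3, 8, 7, 5, 15, 10, 9, 12, 11, 14, 6]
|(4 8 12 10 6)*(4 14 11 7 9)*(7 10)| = |(4 8 12 7 9)(6 14 11 10)| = 20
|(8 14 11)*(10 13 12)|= |(8 14 11)(10 13 12)|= 3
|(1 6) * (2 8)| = |(1 6)(2 8)| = 2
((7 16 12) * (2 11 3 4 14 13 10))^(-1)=(2 10 13 14 4 3 11)(7 12 16)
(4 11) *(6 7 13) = (4 11)(6 7 13) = [0, 1, 2, 3, 11, 5, 7, 13, 8, 9, 10, 4, 12, 6]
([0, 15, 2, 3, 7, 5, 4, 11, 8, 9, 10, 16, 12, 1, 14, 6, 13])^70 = (1 16 7 6)(4 15 13 11)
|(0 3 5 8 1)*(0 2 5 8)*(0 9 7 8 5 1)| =6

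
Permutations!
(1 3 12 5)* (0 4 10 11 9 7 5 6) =(0 4 10 11 9 7 5 1 3 12 6) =[4, 3, 2, 12, 10, 1, 0, 5, 8, 7, 11, 9, 6]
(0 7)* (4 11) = (0 7)(4 11) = [7, 1, 2, 3, 11, 5, 6, 0, 8, 9, 10, 4]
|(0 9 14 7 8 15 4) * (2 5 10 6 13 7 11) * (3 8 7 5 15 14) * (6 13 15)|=|(0 9 3 8 14 11 2 6 15 4)(5 10 13)|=30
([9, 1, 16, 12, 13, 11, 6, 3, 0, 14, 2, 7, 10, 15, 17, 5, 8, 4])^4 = [4, 1, 9, 16, 11, 12, 6, 2, 17, 13, 0, 10, 8, 7, 15, 3, 14, 5]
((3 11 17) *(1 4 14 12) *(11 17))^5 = ((1 4 14 12)(3 17))^5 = (1 4 14 12)(3 17)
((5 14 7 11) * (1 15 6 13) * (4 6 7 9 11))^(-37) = (1 13 6 4 7 15)(5 11 9 14)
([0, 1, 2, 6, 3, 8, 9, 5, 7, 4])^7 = [0, 1, 2, 4, 9, 8, 3, 5, 7, 6]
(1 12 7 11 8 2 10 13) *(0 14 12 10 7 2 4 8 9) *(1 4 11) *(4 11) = (0 14 12 2 7 1 10 13 11 9)(4 8) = [14, 10, 7, 3, 8, 5, 6, 1, 4, 0, 13, 9, 2, 11, 12]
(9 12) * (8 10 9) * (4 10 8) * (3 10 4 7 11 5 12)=(3 10 9)(5 12 7 11)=[0, 1, 2, 10, 4, 12, 6, 11, 8, 3, 9, 5, 7]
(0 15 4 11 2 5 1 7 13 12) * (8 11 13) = [15, 7, 5, 3, 13, 1, 6, 8, 11, 9, 10, 2, 0, 12, 14, 4] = (0 15 4 13 12)(1 7 8 11 2 5)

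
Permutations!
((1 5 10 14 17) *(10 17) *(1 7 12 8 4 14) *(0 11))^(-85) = (0 11)(1 8 5 4 17 14 7 10 12)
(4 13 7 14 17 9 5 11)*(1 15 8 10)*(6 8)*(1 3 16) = (1 15 6 8 10 3 16)(4 13 7 14 17 9 5 11) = [0, 15, 2, 16, 13, 11, 8, 14, 10, 5, 3, 4, 12, 7, 17, 6, 1, 9]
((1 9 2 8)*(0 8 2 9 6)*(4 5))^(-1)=(9)(0 6 1 8)(4 5)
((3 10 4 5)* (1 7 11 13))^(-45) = ((1 7 11 13)(3 10 4 5))^(-45) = (1 13 11 7)(3 5 4 10)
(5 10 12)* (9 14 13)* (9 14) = (5 10 12)(13 14) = [0, 1, 2, 3, 4, 10, 6, 7, 8, 9, 12, 11, 5, 14, 13]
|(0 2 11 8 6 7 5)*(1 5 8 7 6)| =7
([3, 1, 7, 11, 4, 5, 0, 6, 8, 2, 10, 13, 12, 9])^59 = [13, 1, 0, 9, 4, 5, 11, 3, 8, 6, 10, 2, 12, 7]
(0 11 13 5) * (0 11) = [0, 1, 2, 3, 4, 11, 6, 7, 8, 9, 10, 13, 12, 5] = (5 11 13)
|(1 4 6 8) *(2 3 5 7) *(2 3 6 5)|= |(1 4 5 7 3 2 6 8)|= 8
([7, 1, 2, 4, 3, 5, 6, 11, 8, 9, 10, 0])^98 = (0 11 7)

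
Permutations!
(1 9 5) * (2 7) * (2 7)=(1 9 5)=[0, 9, 2, 3, 4, 1, 6, 7, 8, 5]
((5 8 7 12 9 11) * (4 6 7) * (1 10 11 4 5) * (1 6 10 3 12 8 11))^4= (1 4 12)(3 10 9)(5 8 7 6 11)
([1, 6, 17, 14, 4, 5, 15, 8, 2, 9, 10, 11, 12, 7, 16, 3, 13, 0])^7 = (0 13 6 8 3 17 16 1 7 15 2 14)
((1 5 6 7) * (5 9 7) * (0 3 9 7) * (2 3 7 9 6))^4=(9)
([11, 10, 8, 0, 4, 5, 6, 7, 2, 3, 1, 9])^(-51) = [11, 10, 8, 0, 4, 5, 6, 7, 2, 3, 1, 9]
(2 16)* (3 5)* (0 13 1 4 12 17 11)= (0 13 1 4 12 17 11)(2 16)(3 5)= [13, 4, 16, 5, 12, 3, 6, 7, 8, 9, 10, 0, 17, 1, 14, 15, 2, 11]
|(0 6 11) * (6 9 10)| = 5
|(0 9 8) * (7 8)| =|(0 9 7 8)| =4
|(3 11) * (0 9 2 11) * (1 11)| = 6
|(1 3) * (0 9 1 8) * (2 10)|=|(0 9 1 3 8)(2 10)|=10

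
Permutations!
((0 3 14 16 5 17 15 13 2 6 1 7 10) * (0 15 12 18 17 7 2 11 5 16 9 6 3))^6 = (18)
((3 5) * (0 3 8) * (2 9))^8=(9)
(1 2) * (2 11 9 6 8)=(1 11 9 6 8 2)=[0, 11, 1, 3, 4, 5, 8, 7, 2, 6, 10, 9]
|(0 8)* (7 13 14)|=|(0 8)(7 13 14)|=6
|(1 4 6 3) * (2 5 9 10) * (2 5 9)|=|(1 4 6 3)(2 9 10 5)|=4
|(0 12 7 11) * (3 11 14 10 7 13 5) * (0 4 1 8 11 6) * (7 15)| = |(0 12 13 5 3 6)(1 8 11 4)(7 14 10 15)| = 12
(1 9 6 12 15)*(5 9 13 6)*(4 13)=(1 4 13 6 12 15)(5 9)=[0, 4, 2, 3, 13, 9, 12, 7, 8, 5, 10, 11, 15, 6, 14, 1]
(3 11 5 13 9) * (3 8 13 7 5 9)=(3 11 9 8 13)(5 7)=[0, 1, 2, 11, 4, 7, 6, 5, 13, 8, 10, 9, 12, 3]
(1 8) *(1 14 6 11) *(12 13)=(1 8 14 6 11)(12 13)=[0, 8, 2, 3, 4, 5, 11, 7, 14, 9, 10, 1, 13, 12, 6]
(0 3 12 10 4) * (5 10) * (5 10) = [3, 1, 2, 12, 0, 5, 6, 7, 8, 9, 4, 11, 10] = (0 3 12 10 4)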